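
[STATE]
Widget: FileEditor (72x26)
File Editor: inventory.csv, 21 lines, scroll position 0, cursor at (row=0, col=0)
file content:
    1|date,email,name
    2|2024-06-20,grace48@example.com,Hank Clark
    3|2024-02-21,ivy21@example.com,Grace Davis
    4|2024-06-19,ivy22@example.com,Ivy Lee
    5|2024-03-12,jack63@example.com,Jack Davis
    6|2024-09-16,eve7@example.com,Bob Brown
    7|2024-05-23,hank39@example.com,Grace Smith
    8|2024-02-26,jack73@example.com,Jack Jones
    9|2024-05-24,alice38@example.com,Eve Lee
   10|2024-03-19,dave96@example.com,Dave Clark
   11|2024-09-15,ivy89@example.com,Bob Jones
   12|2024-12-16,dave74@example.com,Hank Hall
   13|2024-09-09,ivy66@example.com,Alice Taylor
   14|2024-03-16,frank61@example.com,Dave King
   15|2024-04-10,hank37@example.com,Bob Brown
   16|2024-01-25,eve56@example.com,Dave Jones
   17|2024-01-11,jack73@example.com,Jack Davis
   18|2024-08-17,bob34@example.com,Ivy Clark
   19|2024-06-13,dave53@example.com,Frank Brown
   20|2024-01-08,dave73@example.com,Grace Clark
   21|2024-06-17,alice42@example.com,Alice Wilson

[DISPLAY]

█ate,email,name                                                        ▲
2024-06-20,grace48@example.com,Hank Clark                              █
2024-02-21,ivy21@example.com,Grace Davis                               ░
2024-06-19,ivy22@example.com,Ivy Lee                                   ░
2024-03-12,jack63@example.com,Jack Davis                               ░
2024-09-16,eve7@example.com,Bob Brown                                  ░
2024-05-23,hank39@example.com,Grace Smith                              ░
2024-02-26,jack73@example.com,Jack Jones                               ░
2024-05-24,alice38@example.com,Eve Lee                                 ░
2024-03-19,dave96@example.com,Dave Clark                               ░
2024-09-15,ivy89@example.com,Bob Jones                                 ░
2024-12-16,dave74@example.com,Hank Hall                                ░
2024-09-09,ivy66@example.com,Alice Taylor                              ░
2024-03-16,frank61@example.com,Dave King                               ░
2024-04-10,hank37@example.com,Bob Brown                                ░
2024-01-25,eve56@example.com,Dave Jones                                ░
2024-01-11,jack73@example.com,Jack Davis                               ░
2024-08-17,bob34@example.com,Ivy Clark                                 ░
2024-06-13,dave53@example.com,Frank Brown                              ░
2024-01-08,dave73@example.com,Grace Clark                              ░
2024-06-17,alice42@example.com,Alice Wilson                            ░
                                                                       ░
                                                                       ░
                                                                       ░
                                                                       ░
                                                                       ▼


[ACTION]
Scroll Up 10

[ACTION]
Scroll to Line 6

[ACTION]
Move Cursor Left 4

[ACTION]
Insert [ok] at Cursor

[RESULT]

ok█ate,email,name                                                      ▲
2024-06-20,grace48@example.com,Hank Clark                              █
2024-02-21,ivy21@example.com,Grace Davis                               ░
2024-06-19,ivy22@example.com,Ivy Lee                                   ░
2024-03-12,jack63@example.com,Jack Davis                               ░
2024-09-16,eve7@example.com,Bob Brown                                  ░
2024-05-23,hank39@example.com,Grace Smith                              ░
2024-02-26,jack73@example.com,Jack Jones                               ░
2024-05-24,alice38@example.com,Eve Lee                                 ░
2024-03-19,dave96@example.com,Dave Clark                               ░
2024-09-15,ivy89@example.com,Bob Jones                                 ░
2024-12-16,dave74@example.com,Hank Hall                                ░
2024-09-09,ivy66@example.com,Alice Taylor                              ░
2024-03-16,frank61@example.com,Dave King                               ░
2024-04-10,hank37@example.com,Bob Brown                                ░
2024-01-25,eve56@example.com,Dave Jones                                ░
2024-01-11,jack73@example.com,Jack Davis                               ░
2024-08-17,bob34@example.com,Ivy Clark                                 ░
2024-06-13,dave53@example.com,Frank Brown                              ░
2024-01-08,dave73@example.com,Grace Clark                              ░
2024-06-17,alice42@example.com,Alice Wilson                            ░
                                                                       ░
                                                                       ░
                                                                       ░
                                                                       ░
                                                                       ▼


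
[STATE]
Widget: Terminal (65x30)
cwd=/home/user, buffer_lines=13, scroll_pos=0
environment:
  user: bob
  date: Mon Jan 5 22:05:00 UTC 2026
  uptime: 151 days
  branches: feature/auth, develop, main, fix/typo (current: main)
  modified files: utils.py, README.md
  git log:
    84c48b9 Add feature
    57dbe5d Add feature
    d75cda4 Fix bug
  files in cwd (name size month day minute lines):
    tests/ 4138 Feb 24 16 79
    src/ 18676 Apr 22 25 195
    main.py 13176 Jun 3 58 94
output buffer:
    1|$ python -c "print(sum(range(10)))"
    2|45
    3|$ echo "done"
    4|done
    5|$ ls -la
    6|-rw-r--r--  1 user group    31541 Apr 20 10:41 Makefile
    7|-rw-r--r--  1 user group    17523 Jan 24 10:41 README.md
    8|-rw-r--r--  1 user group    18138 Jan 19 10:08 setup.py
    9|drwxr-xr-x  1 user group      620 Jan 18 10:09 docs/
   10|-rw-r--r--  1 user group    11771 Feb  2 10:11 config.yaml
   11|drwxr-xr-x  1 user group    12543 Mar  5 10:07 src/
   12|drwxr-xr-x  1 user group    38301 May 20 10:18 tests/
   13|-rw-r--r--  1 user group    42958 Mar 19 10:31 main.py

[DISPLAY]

$ python -c "print(sum(range(10)))"                              
45                                                               
$ echo "done"                                                    
done                                                             
$ ls -la                                                         
-rw-r--r--  1 user group    31541 Apr 20 10:41 Makefile          
-rw-r--r--  1 user group    17523 Jan 24 10:41 README.md         
-rw-r--r--  1 user group    18138 Jan 19 10:08 setup.py          
drwxr-xr-x  1 user group      620 Jan 18 10:09 docs/             
-rw-r--r--  1 user group    11771 Feb  2 10:11 config.yaml       
drwxr-xr-x  1 user group    12543 Mar  5 10:07 src/              
drwxr-xr-x  1 user group    38301 May 20 10:18 tests/            
-rw-r--r--  1 user group    42958 Mar 19 10:31 main.py           
$ █                                                              
                                                                 
                                                                 
                                                                 
                                                                 
                                                                 
                                                                 
                                                                 
                                                                 
                                                                 
                                                                 
                                                                 
                                                                 
                                                                 
                                                                 
                                                                 
                                                                 


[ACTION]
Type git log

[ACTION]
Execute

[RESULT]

$ python -c "print(sum(range(10)))"                              
45                                                               
$ echo "done"                                                    
done                                                             
$ ls -la                                                         
-rw-r--r--  1 user group    31541 Apr 20 10:41 Makefile          
-rw-r--r--  1 user group    17523 Jan 24 10:41 README.md         
-rw-r--r--  1 user group    18138 Jan 19 10:08 setup.py          
drwxr-xr-x  1 user group      620 Jan 18 10:09 docs/             
-rw-r--r--  1 user group    11771 Feb  2 10:11 config.yaml       
drwxr-xr-x  1 user group    12543 Mar  5 10:07 src/              
drwxr-xr-x  1 user group    38301 May 20 10:18 tests/            
-rw-r--r--  1 user group    42958 Mar 19 10:31 main.py           
$ git log                                                        
84c48b9 Add feature                                              
57dbe5d Add feature                                              
d75cda4 Fix bug                                                  
$ █                                                              
                                                                 
                                                                 
                                                                 
                                                                 
                                                                 
                                                                 
                                                                 
                                                                 
                                                                 
                                                                 
                                                                 
                                                                 


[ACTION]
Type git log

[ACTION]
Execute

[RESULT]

$ python -c "print(sum(range(10)))"                              
45                                                               
$ echo "done"                                                    
done                                                             
$ ls -la                                                         
-rw-r--r--  1 user group    31541 Apr 20 10:41 Makefile          
-rw-r--r--  1 user group    17523 Jan 24 10:41 README.md         
-rw-r--r--  1 user group    18138 Jan 19 10:08 setup.py          
drwxr-xr-x  1 user group      620 Jan 18 10:09 docs/             
-rw-r--r--  1 user group    11771 Feb  2 10:11 config.yaml       
drwxr-xr-x  1 user group    12543 Mar  5 10:07 src/              
drwxr-xr-x  1 user group    38301 May 20 10:18 tests/            
-rw-r--r--  1 user group    42958 Mar 19 10:31 main.py           
$ git log                                                        
84c48b9 Add feature                                              
57dbe5d Add feature                                              
d75cda4 Fix bug                                                  
$ git log                                                        
84c48b9 Add feature                                              
57dbe5d Add feature                                              
d75cda4 Fix bug                                                  
$ █                                                              
                                                                 
                                                                 
                                                                 
                                                                 
                                                                 
                                                                 
                                                                 
                                                                 


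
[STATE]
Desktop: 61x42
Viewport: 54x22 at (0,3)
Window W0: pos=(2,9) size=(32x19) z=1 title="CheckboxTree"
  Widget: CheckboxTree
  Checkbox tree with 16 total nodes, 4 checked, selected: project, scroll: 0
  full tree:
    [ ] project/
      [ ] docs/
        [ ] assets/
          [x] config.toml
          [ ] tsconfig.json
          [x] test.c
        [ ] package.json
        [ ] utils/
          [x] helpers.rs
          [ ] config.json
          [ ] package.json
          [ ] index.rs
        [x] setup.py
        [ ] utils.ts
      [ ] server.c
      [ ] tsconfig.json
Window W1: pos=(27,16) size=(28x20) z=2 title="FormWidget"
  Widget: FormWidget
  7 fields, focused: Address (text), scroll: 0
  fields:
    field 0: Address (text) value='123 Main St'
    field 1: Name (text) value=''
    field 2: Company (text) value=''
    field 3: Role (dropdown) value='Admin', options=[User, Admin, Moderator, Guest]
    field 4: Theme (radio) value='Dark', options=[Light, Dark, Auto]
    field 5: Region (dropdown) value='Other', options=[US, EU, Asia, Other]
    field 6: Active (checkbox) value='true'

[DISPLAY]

                                                      
                                                      
                                                      
                                                      
                                                      
                                                      
  ┏━━━━━━━━━━━━━━━━━━━━━━━━━━━━━━┓                    
  ┃ CheckboxTree                 ┃                    
  ┠──────────────────────────────┨                    
  ┃>[-] project/                 ┃                    
  ┃   [-] docs/                  ┃                    
  ┃     [-] assets/              ┃                    
  ┃       [x] config.toml        ┃                    
  ┃       [ ] tsconfig.json┏━━━━━━━━━━━━━━━━━━━━━━━━━━
  ┃       [x] test.c       ┃ FormWidget               
  ┃     [ ] package.json   ┠──────────────────────────
  ┃     [-] utils/         ┃> Address:    [123 Main S]
  ┃       [x] helpers.rs   ┃  Name:       [          ]
  ┃       [ ] config.json  ┃  Company:    [          ]
  ┃       [ ] package.json ┃  Role:       [Admin    ▼]
  ┃       [ ] index.rs     ┃  Theme:      ( ) Light  (
  ┃     [x] setup.py       ┃  Region:     [Other    ▼]


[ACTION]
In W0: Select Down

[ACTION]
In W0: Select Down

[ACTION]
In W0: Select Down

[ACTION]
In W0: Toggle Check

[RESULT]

                                                      
                                                      
                                                      
                                                      
                                                      
                                                      
  ┏━━━━━━━━━━━━━━━━━━━━━━━━━━━━━━┓                    
  ┃ CheckboxTree                 ┃                    
  ┠──────────────────────────────┨                    
  ┃ [-] project/                 ┃                    
  ┃   [-] docs/                  ┃                    
  ┃     [-] assets/              ┃                    
  ┃>      [ ] config.toml        ┃                    
  ┃       [ ] tsconfig.json┏━━━━━━━━━━━━━━━━━━━━━━━━━━
  ┃       [x] test.c       ┃ FormWidget               
  ┃     [ ] package.json   ┠──────────────────────────
  ┃     [-] utils/         ┃> Address:    [123 Main S]
  ┃       [x] helpers.rs   ┃  Name:       [          ]
  ┃       [ ] config.json  ┃  Company:    [          ]
  ┃       [ ] package.json ┃  Role:       [Admin    ▼]
  ┃       [ ] index.rs     ┃  Theme:      ( ) Light  (
  ┃     [x] setup.py       ┃  Region:     [Other    ▼]


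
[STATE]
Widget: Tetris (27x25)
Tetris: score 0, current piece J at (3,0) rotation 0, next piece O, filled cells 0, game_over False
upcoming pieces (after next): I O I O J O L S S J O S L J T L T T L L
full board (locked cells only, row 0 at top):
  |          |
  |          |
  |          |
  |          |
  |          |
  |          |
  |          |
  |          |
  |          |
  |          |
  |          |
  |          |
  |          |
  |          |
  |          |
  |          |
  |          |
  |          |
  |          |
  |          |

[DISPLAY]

   █      │Next:           
   ███    │▓▓              
          │▓▓              
          │                
          │                
          │                
          │Score:          
          │0               
          │                
          │                
          │                
          │                
          │                
          │                
          │                
          │                
          │                
          │                
          │                
          │                
          │                
          │                
          │                
          │                
          │                


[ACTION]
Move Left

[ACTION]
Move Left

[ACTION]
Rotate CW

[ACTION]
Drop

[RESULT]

          │Next:           
 ██       │▓▓              
 █        │▓▓              
 █        │                
          │                
          │                
          │Score:          
          │0               
          │                
          │                
          │                
          │                
          │                
          │                
          │                
          │                
          │                
          │                
          │                
          │                
          │                
          │                
          │                
          │                
          │                


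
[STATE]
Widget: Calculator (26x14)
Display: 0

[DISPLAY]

                         0
┌───┬───┬───┬───┐         
│ 7 │ 8 │ 9 │ ÷ │         
├───┼───┼───┼───┤         
│ 4 │ 5 │ 6 │ × │         
├───┼───┼───┼───┤         
│ 1 │ 2 │ 3 │ - │         
├───┼───┼───┼───┤         
│ 0 │ . │ = │ + │         
├───┼───┼───┼───┤         
│ C │ MC│ MR│ M+│         
└───┴───┴───┴───┘         
                          
                          


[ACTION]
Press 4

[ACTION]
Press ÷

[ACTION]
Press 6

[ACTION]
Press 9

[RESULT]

                        69
┌───┬───┬───┬───┐         
│ 7 │ 8 │ 9 │ ÷ │         
├───┼───┼───┼───┤         
│ 4 │ 5 │ 6 │ × │         
├───┼───┼───┼───┤         
│ 1 │ 2 │ 3 │ - │         
├───┼───┼───┼───┤         
│ 0 │ . │ = │ + │         
├───┼───┼───┼───┤         
│ C │ MC│ MR│ M+│         
└───┴───┴───┴───┘         
                          
                          


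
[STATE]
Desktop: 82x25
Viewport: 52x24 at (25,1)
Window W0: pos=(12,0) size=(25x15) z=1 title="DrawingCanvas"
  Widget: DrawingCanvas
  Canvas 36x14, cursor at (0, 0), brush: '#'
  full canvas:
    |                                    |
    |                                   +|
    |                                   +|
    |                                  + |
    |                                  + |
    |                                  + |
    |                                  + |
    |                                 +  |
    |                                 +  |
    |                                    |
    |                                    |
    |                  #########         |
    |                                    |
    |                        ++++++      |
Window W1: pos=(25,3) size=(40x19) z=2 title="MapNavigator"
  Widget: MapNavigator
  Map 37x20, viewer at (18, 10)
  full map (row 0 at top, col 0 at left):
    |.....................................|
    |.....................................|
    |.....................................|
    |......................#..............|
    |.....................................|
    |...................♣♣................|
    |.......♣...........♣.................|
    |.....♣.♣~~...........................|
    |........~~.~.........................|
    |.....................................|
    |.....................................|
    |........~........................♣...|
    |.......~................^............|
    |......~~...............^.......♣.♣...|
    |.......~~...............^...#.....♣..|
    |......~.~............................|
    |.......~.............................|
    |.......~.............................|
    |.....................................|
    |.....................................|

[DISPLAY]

as         ┃                                        
───────────┨                                        
┏━━━━━━━━━━━━━━━━━━━━━━━━━━━━━━━━━━━━━━┓            
┃ MapNavigator                         ┃            
┠──────────────────────────────────────┨            
┃ ......................#..............┃            
┃ .....................................┃            
┃ ...................♣♣................┃            
┃ .......♣...........♣.................┃            
┃ .....♣.♣~~...........................┃            
┃ ........~~.~.........................┃            
┃ .....................................┃            
┃ ..................@..................┃            
┃ ........~........................♣...┃            
┃ .......~................^............┃            
┃ ......~~...............^.......♣.♣...┃            
┃ .......~~...............^...#.....♣..┃            
┃ ......~.~............................┃            
┃ .......~.............................┃            
┃ .......~.............................┃            
┗━━━━━━━━━━━━━━━━━━━━━━━━━━━━━━━━━━━━━━┛            
                                                    
                                                    
                                                    


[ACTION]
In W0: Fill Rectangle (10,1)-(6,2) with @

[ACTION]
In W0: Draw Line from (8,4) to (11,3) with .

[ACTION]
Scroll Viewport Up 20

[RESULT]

━━━━━━━━━━━┓                                        
as         ┃                                        
───────────┨                                        
┏━━━━━━━━━━━━━━━━━━━━━━━━━━━━━━━━━━━━━━┓            
┃ MapNavigator                         ┃            
┠──────────────────────────────────────┨            
┃ ......................#..............┃            
┃ .....................................┃            
┃ ...................♣♣................┃            
┃ .......♣...........♣.................┃            
┃ .....♣.♣~~...........................┃            
┃ ........~~.~.........................┃            
┃ .....................................┃            
┃ ..................@..................┃            
┃ ........~........................♣...┃            
┃ .......~................^............┃            
┃ ......~~...............^.......♣.♣...┃            
┃ .......~~...............^...#.....♣..┃            
┃ ......~.~............................┃            
┃ .......~.............................┃            
┃ .......~.............................┃            
┗━━━━━━━━━━━━━━━━━━━━━━━━━━━━━━━━━━━━━━┛            
                                                    
                                                    


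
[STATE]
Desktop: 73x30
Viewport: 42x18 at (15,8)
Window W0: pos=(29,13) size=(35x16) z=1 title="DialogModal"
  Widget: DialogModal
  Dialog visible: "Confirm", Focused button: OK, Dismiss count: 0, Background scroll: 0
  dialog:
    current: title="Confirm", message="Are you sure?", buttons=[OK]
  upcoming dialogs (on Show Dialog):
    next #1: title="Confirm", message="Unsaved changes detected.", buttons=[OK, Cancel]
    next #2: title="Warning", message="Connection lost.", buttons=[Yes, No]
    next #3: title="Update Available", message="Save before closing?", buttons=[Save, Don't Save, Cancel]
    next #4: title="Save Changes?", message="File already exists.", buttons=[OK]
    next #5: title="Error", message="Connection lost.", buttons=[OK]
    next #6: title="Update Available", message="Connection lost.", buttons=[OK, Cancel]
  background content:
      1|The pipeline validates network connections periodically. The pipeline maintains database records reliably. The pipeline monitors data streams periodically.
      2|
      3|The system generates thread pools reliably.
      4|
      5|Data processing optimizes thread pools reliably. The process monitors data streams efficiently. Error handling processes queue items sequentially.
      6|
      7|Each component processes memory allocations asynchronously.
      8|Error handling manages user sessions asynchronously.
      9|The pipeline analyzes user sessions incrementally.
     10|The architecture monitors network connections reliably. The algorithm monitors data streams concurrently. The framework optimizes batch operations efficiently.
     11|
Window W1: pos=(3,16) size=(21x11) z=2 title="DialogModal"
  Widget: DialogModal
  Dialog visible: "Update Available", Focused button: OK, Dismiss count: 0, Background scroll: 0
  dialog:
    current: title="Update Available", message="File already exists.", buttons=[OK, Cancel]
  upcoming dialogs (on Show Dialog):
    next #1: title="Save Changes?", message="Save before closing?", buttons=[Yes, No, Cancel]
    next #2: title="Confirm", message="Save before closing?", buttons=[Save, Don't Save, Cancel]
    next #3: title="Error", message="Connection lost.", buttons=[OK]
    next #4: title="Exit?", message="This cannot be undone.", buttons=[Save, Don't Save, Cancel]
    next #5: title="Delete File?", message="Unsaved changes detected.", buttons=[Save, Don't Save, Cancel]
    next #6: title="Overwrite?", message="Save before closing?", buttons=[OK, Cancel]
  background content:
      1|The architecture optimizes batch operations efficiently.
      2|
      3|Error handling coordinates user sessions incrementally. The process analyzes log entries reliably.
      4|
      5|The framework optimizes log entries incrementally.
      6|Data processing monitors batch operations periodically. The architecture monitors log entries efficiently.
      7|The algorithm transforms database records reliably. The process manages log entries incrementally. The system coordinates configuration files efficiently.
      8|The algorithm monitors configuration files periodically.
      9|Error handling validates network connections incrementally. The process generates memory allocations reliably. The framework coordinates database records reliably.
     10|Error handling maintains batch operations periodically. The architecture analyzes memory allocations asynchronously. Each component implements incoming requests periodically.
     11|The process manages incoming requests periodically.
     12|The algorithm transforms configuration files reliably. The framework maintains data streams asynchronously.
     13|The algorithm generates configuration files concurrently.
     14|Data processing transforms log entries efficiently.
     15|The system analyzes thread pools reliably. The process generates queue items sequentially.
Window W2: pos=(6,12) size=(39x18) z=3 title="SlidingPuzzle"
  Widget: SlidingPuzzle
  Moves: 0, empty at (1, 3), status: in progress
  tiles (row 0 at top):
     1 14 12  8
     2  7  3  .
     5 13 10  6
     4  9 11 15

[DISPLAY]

                                          
                                          
                                          
                                          
━━━━━━━━━━━━━━━━━━━━━━━━━━━━━┓            
Puzzle                       ┃━━━━━━━━━━━━
─────────────────────────────┨            
──┬────┬────┐                ┃────────────
4 │ 12 │  8 │                ┃lidates netw
──┼────┼────┤                ┃            
7 │  3 │    │                ┃rates thread
──┼────┼────┤                ┃─────────┐  
3 │ 10 │  6 │                ┃nfirm    │ t
──┼────┼────┤                ┃ou sure? │  
9 │ 11 │ 15 │                ┃[OK]     │me
──┴────┴────┘                ┃─────────┘er
                             ┃alyzes user 
                             ┃e monitors n


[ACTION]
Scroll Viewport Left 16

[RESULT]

                                          
                                          
                                          
                                          
      ┏━━━━━━━━━━━━━━━━━━━━━━━━━━━━━━━━━━━
      ┃ SlidingPuzzle                     
      ┠───────────────────────────────────
      ┃┌────┬────┬────┬────┐              
   ┏━━┃│  1 │ 14 │ 12 │  8 │              
   ┃ D┃├────┼────┼────┼────┤              
   ┠──┃│  2 │  7 │  3 │    │              
   ┃Th┃├────┼────┼────┼────┤              
   ┃  ┃│  5 │ 13 │ 10 │  6 │              
   ┃Er┃├────┼────┼────┼────┤              
   ┃  ┃│  4 │  9 │ 11 │ 15 │              
   ┃Th┃└────┴────┴────┴────┘              
   ┃Da┃Moves: 0                           
   ┃Th┃                                   


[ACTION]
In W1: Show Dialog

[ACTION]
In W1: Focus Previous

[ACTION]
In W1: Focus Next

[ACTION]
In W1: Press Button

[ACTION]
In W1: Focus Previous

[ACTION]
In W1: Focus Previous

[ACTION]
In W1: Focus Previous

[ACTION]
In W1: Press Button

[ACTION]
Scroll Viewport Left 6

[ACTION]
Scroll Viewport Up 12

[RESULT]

                                          
                                          
                                          
                                          
                                          
                                          
                                          
                                          
                                          
                                          
                                          
                                          
      ┏━━━━━━━━━━━━━━━━━━━━━━━━━━━━━━━━━━━
      ┃ SlidingPuzzle                     
      ┠───────────────────────────────────
      ┃┌────┬────┬────┬────┐              
   ┏━━┃│  1 │ 14 │ 12 │  8 │              
   ┃ D┃├────┼────┼────┼────┤              


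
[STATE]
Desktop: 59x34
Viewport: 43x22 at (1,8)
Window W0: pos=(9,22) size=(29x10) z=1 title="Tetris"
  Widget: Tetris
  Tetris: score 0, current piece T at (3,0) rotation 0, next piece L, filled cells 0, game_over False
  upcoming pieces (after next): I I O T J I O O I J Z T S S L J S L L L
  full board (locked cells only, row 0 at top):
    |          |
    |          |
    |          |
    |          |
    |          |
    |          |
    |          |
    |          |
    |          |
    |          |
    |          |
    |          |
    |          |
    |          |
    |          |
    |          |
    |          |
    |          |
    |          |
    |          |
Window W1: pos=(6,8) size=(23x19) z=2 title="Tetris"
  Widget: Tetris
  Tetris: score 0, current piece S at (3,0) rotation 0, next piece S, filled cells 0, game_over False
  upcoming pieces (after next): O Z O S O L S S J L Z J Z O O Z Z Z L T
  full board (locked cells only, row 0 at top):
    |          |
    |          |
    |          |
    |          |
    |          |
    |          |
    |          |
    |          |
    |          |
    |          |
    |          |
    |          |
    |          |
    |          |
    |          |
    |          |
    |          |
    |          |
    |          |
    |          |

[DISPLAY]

     ┏━━━━━━━━━━━━━━━━━━━━━┓               
     ┃ Tetris              ┃               
     ┠─────────────────────┨               
     ┃          │Next:     ┃               
     ┃          │ ░░       ┃               
     ┃          │░░        ┃               
     ┃          │          ┃               
     ┃          │          ┃               
     ┃          │          ┃               
     ┃          │Score:    ┃               
     ┃          │0         ┃               
     ┃          │          ┃               
     ┃          │          ┃               
     ┃          │          ┃               
     ┃          │          ┃━━━━━━━━┓      
     ┃          │          ┃        ┃      
     ┃          │          ┃────────┨      
     ┃          │          ┃        ┃      
     ┗━━━━━━━━━━━━━━━━━━━━━┛        ┃      
        ┃          │▒▒▒             ┃      
        ┃          │                ┃      
        ┃          │                ┃      


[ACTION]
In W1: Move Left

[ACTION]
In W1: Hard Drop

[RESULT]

     ┏━━━━━━━━━━━━━━━━━━━━━┓               
     ┃ Tetris              ┃               
     ┠─────────────────────┨               
     ┃          │Next:     ┃               
     ┃          │▓▓        ┃               
     ┃          │▓▓        ┃               
     ┃          │          ┃               
     ┃          │          ┃               
     ┃          │          ┃               
     ┃          │Score:    ┃               
     ┃          │0         ┃               
     ┃          │          ┃               
     ┃          │          ┃               
     ┃          │          ┃               
     ┃          │          ┃━━━━━━━━┓      
     ┃          │          ┃        ┃      
     ┃   ░░     │          ┃────────┨      
     ┃  ░░      │          ┃        ┃      
     ┗━━━━━━━━━━━━━━━━━━━━━┛        ┃      
        ┃          │▒▒▒             ┃      
        ┃          │                ┃      
        ┃          │                ┃      


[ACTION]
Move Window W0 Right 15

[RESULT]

     ┏━━━━━━━━━━━━━━━━━━━━━┓               
     ┃ Tetris              ┃               
     ┠─────────────────────┨               
     ┃          │Next:     ┃               
     ┃          │▓▓        ┃               
     ┃          │▓▓        ┃               
     ┃          │          ┃               
     ┃          │          ┃               
     ┃          │          ┃               
     ┃          │Score:    ┃               
     ┃          │0         ┃               
     ┃          │          ┃               
     ┃          │          ┃               
     ┃          │          ┃               
     ┃          │          ┃━━━━━━━━━━━━━━━
     ┃          │          ┃ris            
     ┃   ░░     │          ┃───────────────
     ┃  ░░      │          ┃      │Next:   
     ┗━━━━━━━━━━━━━━━━━━━━━┛      │  ▒     
                       ┃          │▒▒▒     
                       ┃          │        
                       ┃          │        


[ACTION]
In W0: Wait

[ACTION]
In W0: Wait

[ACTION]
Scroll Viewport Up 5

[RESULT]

                                           
                                           
                                           
                                           
                                           
     ┏━━━━━━━━━━━━━━━━━━━━━┓               
     ┃ Tetris              ┃               
     ┠─────────────────────┨               
     ┃          │Next:     ┃               
     ┃          │▓▓        ┃               
     ┃          │▓▓        ┃               
     ┃          │          ┃               
     ┃          │          ┃               
     ┃          │          ┃               
     ┃          │Score:    ┃               
     ┃          │0         ┃               
     ┃          │          ┃               
     ┃          │          ┃               
     ┃          │          ┃               
     ┃          │          ┃━━━━━━━━━━━━━━━
     ┃          │          ┃ris            
     ┃   ░░     │          ┃───────────────


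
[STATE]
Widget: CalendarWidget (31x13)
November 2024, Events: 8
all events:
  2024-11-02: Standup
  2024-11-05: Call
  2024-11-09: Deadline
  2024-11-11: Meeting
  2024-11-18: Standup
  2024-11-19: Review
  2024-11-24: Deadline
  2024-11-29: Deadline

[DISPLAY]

         November 2024         
Mo Tu We Th Fr Sa Su           
             1  2*  3          
 4  5*  6  7  8  9* 10         
11* 12 13 14 15 16 17          
18* 19* 20 21 22 23 24*        
25 26 27 28 29* 30             
                               
                               
                               
                               
                               
                               


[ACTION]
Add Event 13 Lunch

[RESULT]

         November 2024         
Mo Tu We Th Fr Sa Su           
             1  2*  3          
 4  5*  6  7  8  9* 10         
11* 12 13* 14 15 16 17         
18* 19* 20 21 22 23 24*        
25 26 27 28 29* 30             
                               
                               
                               
                               
                               
                               


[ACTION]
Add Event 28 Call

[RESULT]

         November 2024         
Mo Tu We Th Fr Sa Su           
             1  2*  3          
 4  5*  6  7  8  9* 10         
11* 12 13* 14 15 16 17         
18* 19* 20 21 22 23 24*        
25 26 27 28* 29* 30            
                               
                               
                               
                               
                               
                               


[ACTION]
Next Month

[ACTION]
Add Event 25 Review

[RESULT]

         December 2024         
Mo Tu We Th Fr Sa Su           
                   1           
 2  3  4  5  6  7  8           
 9 10 11 12 13 14 15           
16 17 18 19 20 21 22           
23 24 25* 26 27 28 29          
30 31                          
                               
                               
                               
                               
                               
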